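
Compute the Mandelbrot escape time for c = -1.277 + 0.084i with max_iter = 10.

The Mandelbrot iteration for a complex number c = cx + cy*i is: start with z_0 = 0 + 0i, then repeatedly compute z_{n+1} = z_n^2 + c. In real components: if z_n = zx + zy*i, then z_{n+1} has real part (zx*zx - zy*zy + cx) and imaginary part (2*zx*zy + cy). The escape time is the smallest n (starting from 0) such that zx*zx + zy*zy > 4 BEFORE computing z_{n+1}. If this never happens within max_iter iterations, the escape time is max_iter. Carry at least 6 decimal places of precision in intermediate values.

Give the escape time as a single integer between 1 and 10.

Answer: 10

Derivation:
z_0 = 0 + 0i, c = -1.2770 + 0.0840i
Iter 1: z = -1.2770 + 0.0840i, |z|^2 = 1.6378
Iter 2: z = 0.3467 + -0.1305i, |z|^2 = 0.1372
Iter 3: z = -1.1739 + -0.0065i, |z|^2 = 1.3780
Iter 4: z = 0.1009 + 0.0993i, |z|^2 = 0.0200
Iter 5: z = -1.2767 + 0.1040i, |z|^2 = 1.6407
Iter 6: z = 0.3421 + -0.1816i, |z|^2 = 0.1500
Iter 7: z = -1.1930 + -0.0403i, |z|^2 = 1.4248
Iter 8: z = 0.1446 + 0.1801i, |z|^2 = 0.0533
Iter 9: z = -1.2885 + 0.1361i, |z|^2 = 1.6788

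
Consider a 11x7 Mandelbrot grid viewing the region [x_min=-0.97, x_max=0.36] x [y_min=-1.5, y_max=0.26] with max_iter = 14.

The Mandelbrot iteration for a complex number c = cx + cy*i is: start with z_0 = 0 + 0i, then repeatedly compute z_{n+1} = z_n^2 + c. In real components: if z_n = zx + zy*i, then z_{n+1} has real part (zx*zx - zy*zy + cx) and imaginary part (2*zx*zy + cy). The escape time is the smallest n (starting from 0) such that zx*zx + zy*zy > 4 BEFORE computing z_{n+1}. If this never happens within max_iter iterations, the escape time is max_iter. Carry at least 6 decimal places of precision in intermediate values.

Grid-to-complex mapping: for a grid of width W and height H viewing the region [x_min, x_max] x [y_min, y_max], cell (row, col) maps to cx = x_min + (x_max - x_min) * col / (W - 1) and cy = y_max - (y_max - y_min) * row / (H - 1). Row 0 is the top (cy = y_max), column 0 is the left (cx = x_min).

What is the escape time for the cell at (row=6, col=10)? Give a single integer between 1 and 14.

Answer: 2

Derivation:
z_0 = 0 + 0i, c = 0.3600 + -1.5000i
Iter 1: z = 0.3600 + -1.5000i, |z|^2 = 2.3796
Iter 2: z = -1.7604 + -2.5800i, |z|^2 = 9.7554
Escaped at iteration 2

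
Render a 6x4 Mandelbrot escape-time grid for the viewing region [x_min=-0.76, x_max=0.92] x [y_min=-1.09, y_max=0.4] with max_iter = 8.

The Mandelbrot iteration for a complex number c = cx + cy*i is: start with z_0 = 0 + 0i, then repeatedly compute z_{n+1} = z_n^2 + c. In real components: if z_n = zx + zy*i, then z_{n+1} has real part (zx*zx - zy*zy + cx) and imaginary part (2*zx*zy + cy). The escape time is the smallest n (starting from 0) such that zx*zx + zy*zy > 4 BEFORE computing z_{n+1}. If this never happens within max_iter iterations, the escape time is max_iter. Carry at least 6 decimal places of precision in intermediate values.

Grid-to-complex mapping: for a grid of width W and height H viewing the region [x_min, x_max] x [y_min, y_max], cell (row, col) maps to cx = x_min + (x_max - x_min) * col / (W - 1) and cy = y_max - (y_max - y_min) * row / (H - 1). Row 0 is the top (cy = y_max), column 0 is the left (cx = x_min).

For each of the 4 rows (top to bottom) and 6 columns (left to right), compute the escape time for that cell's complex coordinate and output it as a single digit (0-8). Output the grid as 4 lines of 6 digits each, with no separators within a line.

(row=0, col=0): c = -0.7600 + 0.4000i → escape time 8
(row=0, col=1): c = -0.4240 + 0.4000i → escape time 8
(row=0, col=2): c = -0.0880 + 0.4000i → escape time 8
(row=0, col=3): c = 0.2480 + 0.4000i → escape time 8
(row=0, col=4): c = 0.5840 + 0.4000i → escape time 4
(row=0, col=5): c = 0.9200 + 0.4000i → escape time 3
(row=1, col=0): c = -0.7600 + -0.0967i → escape time 8
(row=1, col=1): c = -0.4240 + -0.0967i → escape time 8
(row=1, col=2): c = -0.0880 + -0.0967i → escape time 8
(row=1, col=3): c = 0.2480 + -0.0967i → escape time 8
(row=1, col=4): c = 0.5840 + -0.0967i → escape time 4
(row=1, col=5): c = 0.9200 + -0.0967i → escape time 3
(row=2, col=0): c = -0.7600 + -0.5933i → escape time 6
(row=2, col=1): c = -0.4240 + -0.5933i → escape time 8
(row=2, col=2): c = -0.0880 + -0.5933i → escape time 8
(row=2, col=3): c = 0.2480 + -0.5933i → escape time 8
(row=2, col=4): c = 0.5840 + -0.5933i → escape time 3
(row=2, col=5): c = 0.9200 + -0.5933i → escape time 2
(row=3, col=0): c = -0.7600 + -1.0900i → escape time 3
(row=3, col=1): c = -0.4240 + -1.0900i → escape time 4
(row=3, col=2): c = -0.0880 + -1.0900i → escape time 5
(row=3, col=3): c = 0.2480 + -1.0900i → escape time 3
(row=3, col=4): c = 0.5840 + -1.0900i → escape time 2
(row=3, col=5): c = 0.9200 + -1.0900i → escape time 2

Answer: 888843
888843
688832
345322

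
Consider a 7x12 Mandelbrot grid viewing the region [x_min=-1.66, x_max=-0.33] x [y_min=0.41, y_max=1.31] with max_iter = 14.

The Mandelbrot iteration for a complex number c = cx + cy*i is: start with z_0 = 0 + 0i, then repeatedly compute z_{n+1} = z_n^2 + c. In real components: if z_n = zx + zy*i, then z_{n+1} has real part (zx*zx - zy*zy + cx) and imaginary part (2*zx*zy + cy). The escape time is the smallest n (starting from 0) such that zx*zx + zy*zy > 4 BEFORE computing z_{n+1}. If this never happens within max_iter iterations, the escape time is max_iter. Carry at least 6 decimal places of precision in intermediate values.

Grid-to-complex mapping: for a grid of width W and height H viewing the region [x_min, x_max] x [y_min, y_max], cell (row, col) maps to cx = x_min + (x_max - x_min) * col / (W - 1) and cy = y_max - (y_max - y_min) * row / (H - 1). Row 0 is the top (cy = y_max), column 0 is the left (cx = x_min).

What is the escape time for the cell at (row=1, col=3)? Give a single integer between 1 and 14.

z_0 = 0 + 0i, c = -0.9950 + 1.2282i
Iter 1: z = -0.9950 + 1.2282i, |z|^2 = 2.4985
Iter 2: z = -1.5134 + -1.2159i, |z|^2 = 3.7688
Iter 3: z = -0.1830 + 4.9085i, |z|^2 = 24.1267
Escaped at iteration 3

Answer: 3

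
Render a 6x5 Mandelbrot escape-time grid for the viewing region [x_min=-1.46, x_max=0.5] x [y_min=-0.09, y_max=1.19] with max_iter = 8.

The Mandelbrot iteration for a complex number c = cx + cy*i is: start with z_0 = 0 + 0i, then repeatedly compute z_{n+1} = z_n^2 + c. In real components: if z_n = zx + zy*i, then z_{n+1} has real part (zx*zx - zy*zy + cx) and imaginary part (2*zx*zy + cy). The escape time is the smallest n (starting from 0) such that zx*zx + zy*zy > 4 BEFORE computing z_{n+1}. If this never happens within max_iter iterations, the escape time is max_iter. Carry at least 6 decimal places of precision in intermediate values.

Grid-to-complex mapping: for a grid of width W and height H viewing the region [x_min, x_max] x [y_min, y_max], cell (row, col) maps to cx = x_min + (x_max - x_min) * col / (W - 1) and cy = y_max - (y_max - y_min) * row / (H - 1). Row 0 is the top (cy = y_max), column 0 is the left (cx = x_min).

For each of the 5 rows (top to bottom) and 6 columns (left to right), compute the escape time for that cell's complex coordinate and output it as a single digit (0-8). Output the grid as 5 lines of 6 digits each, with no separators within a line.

(row=0, col=0): c = -1.4600 + 1.1900i → escape time 2
(row=0, col=1): c = -1.0680 + 1.1900i → escape time 3
(row=0, col=2): c = -0.6760 + 1.1900i → escape time 3
(row=0, col=3): c = -0.2840 + 1.1900i → escape time 3
(row=0, col=4): c = 0.1080 + 1.1900i → escape time 3
(row=0, col=5): c = 0.5000 + 1.1900i → escape time 2
(row=1, col=0): c = -1.4600 + 0.8700i → escape time 3
(row=1, col=1): c = -1.0680 + 0.8700i → escape time 3
(row=1, col=2): c = -0.6760 + 0.8700i → escape time 4
(row=1, col=3): c = -0.2840 + 0.8700i → escape time 8
(row=1, col=4): c = 0.1080 + 0.8700i → escape time 5
(row=1, col=5): c = 0.5000 + 0.8700i → escape time 3
(row=2, col=0): c = -1.4600 + 0.5500i → escape time 3
(row=2, col=1): c = -1.0680 + 0.5500i → escape time 5
(row=2, col=2): c = -0.6760 + 0.5500i → escape time 7
(row=2, col=3): c = -0.2840 + 0.5500i → escape time 8
(row=2, col=4): c = 0.1080 + 0.5500i → escape time 8
(row=2, col=5): c = 0.5000 + 0.5500i → escape time 5
(row=3, col=0): c = -1.4600 + 0.2300i → escape time 5
(row=3, col=1): c = -1.0680 + 0.2300i → escape time 8
(row=3, col=2): c = -0.6760 + 0.2300i → escape time 8
(row=3, col=3): c = -0.2840 + 0.2300i → escape time 8
(row=3, col=4): c = 0.1080 + 0.2300i → escape time 8
(row=3, col=5): c = 0.5000 + 0.2300i → escape time 5
(row=4, col=0): c = -1.4600 + -0.0900i → escape time 8
(row=4, col=1): c = -1.0680 + -0.0900i → escape time 8
(row=4, col=2): c = -0.6760 + -0.0900i → escape time 8
(row=4, col=3): c = -0.2840 + -0.0900i → escape time 8
(row=4, col=4): c = 0.1080 + -0.0900i → escape time 8
(row=4, col=5): c = 0.5000 + -0.0900i → escape time 5

Answer: 233332
334853
357885
588885
888885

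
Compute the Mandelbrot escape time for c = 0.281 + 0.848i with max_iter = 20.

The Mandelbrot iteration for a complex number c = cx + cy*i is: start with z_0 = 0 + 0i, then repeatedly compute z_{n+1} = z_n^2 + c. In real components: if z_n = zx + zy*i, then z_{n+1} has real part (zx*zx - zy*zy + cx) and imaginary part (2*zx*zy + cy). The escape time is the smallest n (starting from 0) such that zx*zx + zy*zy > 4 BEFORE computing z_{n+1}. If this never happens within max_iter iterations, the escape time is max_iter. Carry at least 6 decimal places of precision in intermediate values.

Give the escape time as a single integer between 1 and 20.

Answer: 4

Derivation:
z_0 = 0 + 0i, c = 0.2810 + 0.8480i
Iter 1: z = 0.2810 + 0.8480i, |z|^2 = 0.7981
Iter 2: z = -0.3591 + 1.3246i, |z|^2 = 1.8835
Iter 3: z = -1.3445 + -0.1034i, |z|^2 = 1.8184
Iter 4: z = 2.0780 + 1.1261i, |z|^2 = 5.5863
Escaped at iteration 4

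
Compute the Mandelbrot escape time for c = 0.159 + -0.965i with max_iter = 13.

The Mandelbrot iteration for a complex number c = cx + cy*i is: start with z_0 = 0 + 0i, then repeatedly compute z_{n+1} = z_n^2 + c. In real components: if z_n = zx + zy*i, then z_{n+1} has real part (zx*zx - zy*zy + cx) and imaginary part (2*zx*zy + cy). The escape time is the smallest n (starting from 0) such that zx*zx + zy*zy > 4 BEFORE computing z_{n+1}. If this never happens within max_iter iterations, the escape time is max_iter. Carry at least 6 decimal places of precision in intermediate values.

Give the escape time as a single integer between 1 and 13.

z_0 = 0 + 0i, c = 0.1590 + -0.9650i
Iter 1: z = 0.1590 + -0.9650i, |z|^2 = 0.9565
Iter 2: z = -0.7469 + -1.2719i, |z|^2 = 2.1756
Iter 3: z = -0.9007 + 0.9350i, |z|^2 = 1.6856
Iter 4: z = 0.0960 + -2.6494i, |z|^2 = 7.0286
Escaped at iteration 4

Answer: 4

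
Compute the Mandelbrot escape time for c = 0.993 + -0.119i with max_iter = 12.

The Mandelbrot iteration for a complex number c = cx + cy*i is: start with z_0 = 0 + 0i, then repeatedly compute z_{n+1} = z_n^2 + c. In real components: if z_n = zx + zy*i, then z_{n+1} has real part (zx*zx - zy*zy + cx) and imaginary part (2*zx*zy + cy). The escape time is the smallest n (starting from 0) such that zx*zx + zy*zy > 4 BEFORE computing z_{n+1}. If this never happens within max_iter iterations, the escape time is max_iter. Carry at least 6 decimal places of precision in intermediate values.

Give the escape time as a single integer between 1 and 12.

Answer: 3

Derivation:
z_0 = 0 + 0i, c = 0.9930 + -0.1190i
Iter 1: z = 0.9930 + -0.1190i, |z|^2 = 1.0002
Iter 2: z = 1.9649 + -0.3553i, |z|^2 = 3.9870
Iter 3: z = 4.7275 + -1.5154i, |z|^2 = 24.6459
Escaped at iteration 3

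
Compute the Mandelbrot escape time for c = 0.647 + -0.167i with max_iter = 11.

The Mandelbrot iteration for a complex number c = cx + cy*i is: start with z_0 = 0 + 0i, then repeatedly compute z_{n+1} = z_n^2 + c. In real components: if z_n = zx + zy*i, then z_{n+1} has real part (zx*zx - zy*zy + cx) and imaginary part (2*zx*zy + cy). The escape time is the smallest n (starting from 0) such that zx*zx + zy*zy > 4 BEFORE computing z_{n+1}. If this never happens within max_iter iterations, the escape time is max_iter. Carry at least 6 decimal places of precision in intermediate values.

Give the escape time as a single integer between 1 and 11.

Answer: 4

Derivation:
z_0 = 0 + 0i, c = 0.6470 + -0.1670i
Iter 1: z = 0.6470 + -0.1670i, |z|^2 = 0.4465
Iter 2: z = 1.0377 + -0.3831i, |z|^2 = 1.2236
Iter 3: z = 1.5771 + -0.9621i, |z|^2 = 3.4129
Iter 4: z = 2.2086 + -3.2016i, |z|^2 = 15.1285
Escaped at iteration 4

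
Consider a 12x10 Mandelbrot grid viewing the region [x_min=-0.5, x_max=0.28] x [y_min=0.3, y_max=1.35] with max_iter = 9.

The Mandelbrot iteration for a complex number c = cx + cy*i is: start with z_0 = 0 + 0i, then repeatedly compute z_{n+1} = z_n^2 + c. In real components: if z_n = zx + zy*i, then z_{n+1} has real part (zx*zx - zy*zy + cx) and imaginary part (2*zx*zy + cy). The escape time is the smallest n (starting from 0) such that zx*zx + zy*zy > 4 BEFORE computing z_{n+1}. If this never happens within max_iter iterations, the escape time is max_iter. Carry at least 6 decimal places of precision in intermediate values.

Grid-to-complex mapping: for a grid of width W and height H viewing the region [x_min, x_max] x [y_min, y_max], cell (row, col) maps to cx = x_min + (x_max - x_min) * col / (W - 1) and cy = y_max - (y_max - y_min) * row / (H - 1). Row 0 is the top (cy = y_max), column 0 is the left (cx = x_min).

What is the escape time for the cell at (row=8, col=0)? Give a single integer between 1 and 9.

Answer: 9

Derivation:
z_0 = 0 + 0i, c = -0.5000 + 0.4167i
Iter 1: z = -0.5000 + 0.4167i, |z|^2 = 0.4236
Iter 2: z = -0.4236 + 0.0000i, |z|^2 = 0.1794
Iter 3: z = -0.3206 + 0.4167i, |z|^2 = 0.2764
Iter 4: z = -0.5709 + 0.1495i, |z|^2 = 0.3482
Iter 5: z = -0.1965 + 0.2459i, |z|^2 = 0.0991
Iter 6: z = -0.5219 + 0.3200i, |z|^2 = 0.3748
Iter 7: z = -0.3301 + 0.0826i, |z|^2 = 0.1158
Iter 8: z = -0.3979 + 0.3621i, |z|^2 = 0.2894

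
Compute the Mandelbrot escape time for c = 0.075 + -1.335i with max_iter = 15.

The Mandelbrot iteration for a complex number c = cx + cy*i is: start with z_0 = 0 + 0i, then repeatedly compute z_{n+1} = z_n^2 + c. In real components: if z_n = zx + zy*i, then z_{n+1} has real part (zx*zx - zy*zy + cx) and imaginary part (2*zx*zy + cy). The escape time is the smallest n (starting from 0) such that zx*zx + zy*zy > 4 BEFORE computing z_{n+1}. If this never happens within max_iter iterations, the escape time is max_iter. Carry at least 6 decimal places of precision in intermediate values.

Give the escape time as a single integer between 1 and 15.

Answer: 2

Derivation:
z_0 = 0 + 0i, c = 0.0750 + -1.3350i
Iter 1: z = 0.0750 + -1.3350i, |z|^2 = 1.7878
Iter 2: z = -1.7016 + -1.5353i, |z|^2 = 5.2524
Escaped at iteration 2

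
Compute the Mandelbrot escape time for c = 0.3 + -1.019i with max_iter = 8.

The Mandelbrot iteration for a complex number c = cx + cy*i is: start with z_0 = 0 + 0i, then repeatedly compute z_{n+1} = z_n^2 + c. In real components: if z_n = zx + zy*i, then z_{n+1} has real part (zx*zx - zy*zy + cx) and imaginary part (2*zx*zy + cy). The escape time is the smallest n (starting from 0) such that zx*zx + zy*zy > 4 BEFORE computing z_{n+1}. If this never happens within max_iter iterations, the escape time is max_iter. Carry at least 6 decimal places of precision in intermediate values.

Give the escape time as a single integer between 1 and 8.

Answer: 3

Derivation:
z_0 = 0 + 0i, c = 0.3000 + -1.0190i
Iter 1: z = 0.3000 + -1.0190i, |z|^2 = 1.1284
Iter 2: z = -0.6484 + -1.6304i, |z|^2 = 3.0786
Iter 3: z = -1.9378 + 1.0952i, |z|^2 = 4.9546
Escaped at iteration 3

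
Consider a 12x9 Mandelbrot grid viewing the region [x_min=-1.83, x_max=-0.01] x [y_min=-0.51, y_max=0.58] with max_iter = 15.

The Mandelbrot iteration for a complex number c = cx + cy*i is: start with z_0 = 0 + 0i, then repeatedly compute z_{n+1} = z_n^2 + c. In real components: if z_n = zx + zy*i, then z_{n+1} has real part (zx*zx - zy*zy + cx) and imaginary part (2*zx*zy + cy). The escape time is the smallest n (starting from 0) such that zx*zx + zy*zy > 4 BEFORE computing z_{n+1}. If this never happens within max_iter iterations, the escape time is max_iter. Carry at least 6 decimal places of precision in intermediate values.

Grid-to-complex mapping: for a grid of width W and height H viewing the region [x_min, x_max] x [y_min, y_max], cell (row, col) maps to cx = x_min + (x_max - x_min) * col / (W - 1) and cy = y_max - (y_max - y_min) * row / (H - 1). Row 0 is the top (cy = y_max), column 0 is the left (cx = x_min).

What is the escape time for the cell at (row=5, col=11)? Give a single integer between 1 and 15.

z_0 = 0 + 0i, c = -0.0100 + -0.1012i
Iter 1: z = -0.0100 + -0.1012i, |z|^2 = 0.0104
Iter 2: z = -0.0202 + -0.0992i, |z|^2 = 0.0103
Iter 3: z = -0.0194 + -0.0973i, |z|^2 = 0.0098
Iter 4: z = -0.0191 + -0.0975i, |z|^2 = 0.0099
Iter 5: z = -0.0191 + -0.0975i, |z|^2 = 0.0099
Iter 6: z = -0.0191 + -0.0975i, |z|^2 = 0.0099
Iter 7: z = -0.0191 + -0.0975i, |z|^2 = 0.0099
Iter 8: z = -0.0191 + -0.0975i, |z|^2 = 0.0099
Iter 9: z = -0.0191 + -0.0975i, |z|^2 = 0.0099
Iter 10: z = -0.0191 + -0.0975i, |z|^2 = 0.0099
Iter 11: z = -0.0191 + -0.0975i, |z|^2 = 0.0099
Iter 12: z = -0.0191 + -0.0975i, |z|^2 = 0.0099
Iter 13: z = -0.0191 + -0.0975i, |z|^2 = 0.0099
Iter 14: z = -0.0191 + -0.0975i, |z|^2 = 0.0099

Answer: 15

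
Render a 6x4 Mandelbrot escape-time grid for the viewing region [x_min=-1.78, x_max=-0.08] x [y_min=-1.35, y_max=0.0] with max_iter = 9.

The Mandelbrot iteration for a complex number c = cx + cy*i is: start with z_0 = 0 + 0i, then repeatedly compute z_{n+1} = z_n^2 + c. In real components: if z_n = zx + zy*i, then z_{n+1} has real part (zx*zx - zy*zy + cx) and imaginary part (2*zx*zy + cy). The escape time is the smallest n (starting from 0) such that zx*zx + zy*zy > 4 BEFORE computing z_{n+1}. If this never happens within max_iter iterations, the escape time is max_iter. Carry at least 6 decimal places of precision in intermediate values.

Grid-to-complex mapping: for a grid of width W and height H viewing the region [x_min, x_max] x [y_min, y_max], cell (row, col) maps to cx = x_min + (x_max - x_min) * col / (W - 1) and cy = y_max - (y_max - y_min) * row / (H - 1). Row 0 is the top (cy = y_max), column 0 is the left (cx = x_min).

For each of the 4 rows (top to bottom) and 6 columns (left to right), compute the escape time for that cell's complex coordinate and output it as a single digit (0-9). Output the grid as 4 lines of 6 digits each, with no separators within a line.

Answer: 999999
345799
233459
122222

Derivation:
(row=0, col=0): c = -1.7800 + 0.0000i → escape time 9
(row=0, col=1): c = -1.4400 + 0.0000i → escape time 9
(row=0, col=2): c = -1.1000 + 0.0000i → escape time 9
(row=0, col=3): c = -0.7600 + 0.0000i → escape time 9
(row=0, col=4): c = -0.4200 + 0.0000i → escape time 9
(row=0, col=5): c = -0.0800 + 0.0000i → escape time 9
(row=1, col=0): c = -1.7800 + -0.4500i → escape time 3
(row=1, col=1): c = -1.4400 + -0.4500i → escape time 4
(row=1, col=2): c = -1.1000 + -0.4500i → escape time 5
(row=1, col=3): c = -0.7600 + -0.4500i → escape time 7
(row=1, col=4): c = -0.4200 + -0.4500i → escape time 9
(row=1, col=5): c = -0.0800 + -0.4500i → escape time 9
(row=2, col=0): c = -1.7800 + -0.9000i → escape time 2
(row=2, col=1): c = -1.4400 + -0.9000i → escape time 3
(row=2, col=2): c = -1.1000 + -0.9000i → escape time 3
(row=2, col=3): c = -0.7600 + -0.9000i → escape time 4
(row=2, col=4): c = -0.4200 + -0.9000i → escape time 5
(row=2, col=5): c = -0.0800 + -0.9000i → escape time 9
(row=3, col=0): c = -1.7800 + -1.3500i → escape time 1
(row=3, col=1): c = -1.4400 + -1.3500i → escape time 2
(row=3, col=2): c = -1.1000 + -1.3500i → escape time 2
(row=3, col=3): c = -0.7600 + -1.3500i → escape time 2
(row=3, col=4): c = -0.4200 + -1.3500i → escape time 2
(row=3, col=5): c = -0.0800 + -1.3500i → escape time 2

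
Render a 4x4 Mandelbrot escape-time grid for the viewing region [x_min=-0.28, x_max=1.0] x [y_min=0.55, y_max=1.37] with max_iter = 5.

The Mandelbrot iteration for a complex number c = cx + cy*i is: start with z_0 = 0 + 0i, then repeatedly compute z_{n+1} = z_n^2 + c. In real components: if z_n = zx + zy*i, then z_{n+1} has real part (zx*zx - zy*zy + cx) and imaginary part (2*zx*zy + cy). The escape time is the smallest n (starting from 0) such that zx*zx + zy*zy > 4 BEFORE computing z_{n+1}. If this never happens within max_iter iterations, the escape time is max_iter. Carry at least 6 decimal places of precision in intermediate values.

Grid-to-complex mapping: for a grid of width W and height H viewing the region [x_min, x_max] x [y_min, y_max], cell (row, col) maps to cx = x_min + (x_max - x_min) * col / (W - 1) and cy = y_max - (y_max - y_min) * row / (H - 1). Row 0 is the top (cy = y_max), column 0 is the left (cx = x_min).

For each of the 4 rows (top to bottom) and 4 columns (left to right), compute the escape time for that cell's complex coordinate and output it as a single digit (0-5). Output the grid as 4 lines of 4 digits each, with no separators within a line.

Answer: 2222
5322
5532
5532

Derivation:
(row=0, col=0): c = -0.2800 + 1.3700i → escape time 2
(row=0, col=1): c = 0.1467 + 1.3700i → escape time 2
(row=0, col=2): c = 0.5733 + 1.3700i → escape time 2
(row=0, col=3): c = 1.0000 + 1.3700i → escape time 2
(row=1, col=0): c = -0.2800 + 1.0967i → escape time 5
(row=1, col=1): c = 0.1467 + 1.0967i → escape time 3
(row=1, col=2): c = 0.5733 + 1.0967i → escape time 2
(row=1, col=3): c = 1.0000 + 1.0967i → escape time 2
(row=2, col=0): c = -0.2800 + 0.8233i → escape time 5
(row=2, col=1): c = 0.1467 + 0.8233i → escape time 5
(row=2, col=2): c = 0.5733 + 0.8233i → escape time 3
(row=2, col=3): c = 1.0000 + 0.8233i → escape time 2
(row=3, col=0): c = -0.2800 + 0.5500i → escape time 5
(row=3, col=1): c = 0.1467 + 0.5500i → escape time 5
(row=3, col=2): c = 0.5733 + 0.5500i → escape time 3
(row=3, col=3): c = 1.0000 + 0.5500i → escape time 2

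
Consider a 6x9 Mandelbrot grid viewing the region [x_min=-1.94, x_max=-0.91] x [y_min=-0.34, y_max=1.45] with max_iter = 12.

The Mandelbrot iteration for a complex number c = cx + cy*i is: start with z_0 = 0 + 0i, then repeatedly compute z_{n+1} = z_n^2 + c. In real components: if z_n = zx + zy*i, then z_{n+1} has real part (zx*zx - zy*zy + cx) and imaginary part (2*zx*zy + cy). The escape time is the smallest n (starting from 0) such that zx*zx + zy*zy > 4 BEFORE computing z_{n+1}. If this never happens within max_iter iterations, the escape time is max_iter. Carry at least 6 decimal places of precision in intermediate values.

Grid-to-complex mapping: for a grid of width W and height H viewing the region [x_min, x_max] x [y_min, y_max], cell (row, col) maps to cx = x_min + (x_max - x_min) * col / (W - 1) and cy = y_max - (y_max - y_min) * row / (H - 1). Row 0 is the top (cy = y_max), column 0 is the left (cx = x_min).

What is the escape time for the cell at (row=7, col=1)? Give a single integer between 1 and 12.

Answer: 4

Derivation:
z_0 = 0 + 0i, c = -1.7340 + -0.1163i
Iter 1: z = -1.7340 + -0.1163i, |z|^2 = 3.0203
Iter 2: z = 1.2592 + 0.2869i, |z|^2 = 1.6680
Iter 3: z = -0.2306 + 0.6063i, |z|^2 = 0.4208
Iter 4: z = -2.0484 + -0.3959i, |z|^2 = 4.3528
Escaped at iteration 4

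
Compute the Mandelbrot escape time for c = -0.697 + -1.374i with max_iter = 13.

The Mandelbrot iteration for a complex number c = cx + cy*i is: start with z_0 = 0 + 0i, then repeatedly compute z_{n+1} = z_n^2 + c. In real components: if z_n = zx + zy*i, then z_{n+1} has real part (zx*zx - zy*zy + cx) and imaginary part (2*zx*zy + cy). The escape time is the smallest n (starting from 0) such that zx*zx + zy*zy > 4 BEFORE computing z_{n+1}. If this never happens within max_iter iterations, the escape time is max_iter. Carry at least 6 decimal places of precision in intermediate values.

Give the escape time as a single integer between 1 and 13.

Answer: 2

Derivation:
z_0 = 0 + 0i, c = -0.6970 + -1.3740i
Iter 1: z = -0.6970 + -1.3740i, |z|^2 = 2.3737
Iter 2: z = -2.0991 + 0.5414i, |z|^2 = 4.6991
Escaped at iteration 2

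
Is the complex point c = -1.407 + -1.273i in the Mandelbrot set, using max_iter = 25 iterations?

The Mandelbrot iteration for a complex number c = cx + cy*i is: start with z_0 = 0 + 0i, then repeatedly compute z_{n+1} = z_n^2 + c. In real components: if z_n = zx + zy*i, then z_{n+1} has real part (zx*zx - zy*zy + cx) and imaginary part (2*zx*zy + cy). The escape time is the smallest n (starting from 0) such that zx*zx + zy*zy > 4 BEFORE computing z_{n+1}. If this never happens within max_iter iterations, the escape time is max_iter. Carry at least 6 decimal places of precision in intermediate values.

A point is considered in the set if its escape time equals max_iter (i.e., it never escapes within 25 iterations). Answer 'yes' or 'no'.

z_0 = 0 + 0i, c = -1.4070 + -1.2730i
Iter 1: z = -1.4070 + -1.2730i, |z|^2 = 3.6002
Iter 2: z = -1.0479 + 2.3092i, |z|^2 = 6.4306
Escaped at iteration 2

Answer: no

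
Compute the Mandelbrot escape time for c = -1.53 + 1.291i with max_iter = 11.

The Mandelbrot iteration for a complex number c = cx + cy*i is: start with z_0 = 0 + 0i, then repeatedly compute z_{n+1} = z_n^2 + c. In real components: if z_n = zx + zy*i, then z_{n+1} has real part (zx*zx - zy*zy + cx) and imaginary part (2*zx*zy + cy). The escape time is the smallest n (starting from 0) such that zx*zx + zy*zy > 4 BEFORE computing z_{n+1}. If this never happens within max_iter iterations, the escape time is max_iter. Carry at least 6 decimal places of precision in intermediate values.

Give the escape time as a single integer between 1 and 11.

Answer: 1

Derivation:
z_0 = 0 + 0i, c = -1.5300 + 1.2910i
Iter 1: z = -1.5300 + 1.2910i, |z|^2 = 4.0076
Escaped at iteration 1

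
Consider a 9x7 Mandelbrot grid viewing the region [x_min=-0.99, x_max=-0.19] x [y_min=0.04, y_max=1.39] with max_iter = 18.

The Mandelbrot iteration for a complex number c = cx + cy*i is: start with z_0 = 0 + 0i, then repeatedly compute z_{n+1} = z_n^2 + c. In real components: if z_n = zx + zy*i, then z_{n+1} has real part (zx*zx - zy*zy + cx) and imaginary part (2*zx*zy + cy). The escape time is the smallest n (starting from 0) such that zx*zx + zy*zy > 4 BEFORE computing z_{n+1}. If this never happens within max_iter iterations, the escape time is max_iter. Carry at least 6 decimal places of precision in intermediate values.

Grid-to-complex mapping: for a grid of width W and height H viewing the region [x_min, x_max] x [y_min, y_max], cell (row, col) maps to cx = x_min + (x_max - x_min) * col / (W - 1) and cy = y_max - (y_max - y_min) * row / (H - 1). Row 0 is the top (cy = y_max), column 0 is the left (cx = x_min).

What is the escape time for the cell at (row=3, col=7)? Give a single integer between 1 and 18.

z_0 = 0 + 0i, c = -0.2900 + 0.7150i
Iter 1: z = -0.2900 + 0.7150i, |z|^2 = 0.5953
Iter 2: z = -0.7171 + 0.3003i, |z|^2 = 0.6044
Iter 3: z = 0.1341 + 0.2843i, |z|^2 = 0.0988
Iter 4: z = -0.3528 + 0.7912i, |z|^2 = 0.7506
Iter 5: z = -0.7916 + 0.1566i, |z|^2 = 0.6511
Iter 6: z = 0.3120 + 0.4670i, |z|^2 = 0.3155
Iter 7: z = -0.4108 + 1.0065i, |z|^2 = 1.1817
Iter 8: z = -1.1343 + -0.1118i, |z|^2 = 1.2990
Iter 9: z = 0.9840 + 0.9687i, |z|^2 = 1.9066
Iter 10: z = -0.2600 + 2.6214i, |z|^2 = 6.9392
Escaped at iteration 10

Answer: 10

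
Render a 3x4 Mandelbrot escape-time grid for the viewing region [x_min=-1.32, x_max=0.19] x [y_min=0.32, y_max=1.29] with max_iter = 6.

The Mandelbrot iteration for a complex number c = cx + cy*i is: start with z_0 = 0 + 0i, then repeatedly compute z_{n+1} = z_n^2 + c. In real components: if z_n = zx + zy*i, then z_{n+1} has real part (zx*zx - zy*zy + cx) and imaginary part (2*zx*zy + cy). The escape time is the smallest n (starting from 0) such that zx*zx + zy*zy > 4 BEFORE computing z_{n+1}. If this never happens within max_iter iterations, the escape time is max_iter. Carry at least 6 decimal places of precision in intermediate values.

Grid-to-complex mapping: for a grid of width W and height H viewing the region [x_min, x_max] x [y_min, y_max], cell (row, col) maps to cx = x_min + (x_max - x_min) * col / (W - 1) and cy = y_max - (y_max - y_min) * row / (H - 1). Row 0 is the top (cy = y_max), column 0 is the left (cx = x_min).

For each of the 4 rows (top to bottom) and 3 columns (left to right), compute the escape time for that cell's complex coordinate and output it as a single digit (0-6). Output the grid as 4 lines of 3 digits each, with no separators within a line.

Answer: 232
344
366
666

Derivation:
(row=0, col=0): c = -1.3200 + 1.2900i → escape time 2
(row=0, col=1): c = -0.5650 + 1.2900i → escape time 3
(row=0, col=2): c = 0.1900 + 1.2900i → escape time 2
(row=1, col=0): c = -1.3200 + 0.9667i → escape time 3
(row=1, col=1): c = -0.5650 + 0.9667i → escape time 4
(row=1, col=2): c = 0.1900 + 0.9667i → escape time 4
(row=2, col=0): c = -1.3200 + 0.6433i → escape time 3
(row=2, col=1): c = -0.5650 + 0.6433i → escape time 6
(row=2, col=2): c = 0.1900 + 0.6433i → escape time 6
(row=3, col=0): c = -1.3200 + 0.3200i → escape time 6
(row=3, col=1): c = -0.5650 + 0.3200i → escape time 6
(row=3, col=2): c = 0.1900 + 0.3200i → escape time 6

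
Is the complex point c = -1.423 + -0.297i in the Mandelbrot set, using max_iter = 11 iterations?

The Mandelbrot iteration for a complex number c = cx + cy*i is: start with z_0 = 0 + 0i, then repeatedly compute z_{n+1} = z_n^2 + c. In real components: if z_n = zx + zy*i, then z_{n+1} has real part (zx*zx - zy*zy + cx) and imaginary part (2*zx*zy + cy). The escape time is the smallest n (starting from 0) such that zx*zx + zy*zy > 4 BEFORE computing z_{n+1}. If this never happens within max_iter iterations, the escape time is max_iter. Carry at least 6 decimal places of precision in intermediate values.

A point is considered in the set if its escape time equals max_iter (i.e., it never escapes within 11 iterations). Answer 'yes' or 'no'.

z_0 = 0 + 0i, c = -1.4230 + -0.2970i
Iter 1: z = -1.4230 + -0.2970i, |z|^2 = 2.1131
Iter 2: z = 0.5137 + 0.5483i, |z|^2 = 0.5645
Iter 3: z = -1.4597 + 0.2663i, |z|^2 = 2.2016
Iter 4: z = 0.6368 + -1.0744i, |z|^2 = 1.5599
Iter 5: z = -2.1720 + -1.6653i, |z|^2 = 7.4908
Escaped at iteration 5

Answer: no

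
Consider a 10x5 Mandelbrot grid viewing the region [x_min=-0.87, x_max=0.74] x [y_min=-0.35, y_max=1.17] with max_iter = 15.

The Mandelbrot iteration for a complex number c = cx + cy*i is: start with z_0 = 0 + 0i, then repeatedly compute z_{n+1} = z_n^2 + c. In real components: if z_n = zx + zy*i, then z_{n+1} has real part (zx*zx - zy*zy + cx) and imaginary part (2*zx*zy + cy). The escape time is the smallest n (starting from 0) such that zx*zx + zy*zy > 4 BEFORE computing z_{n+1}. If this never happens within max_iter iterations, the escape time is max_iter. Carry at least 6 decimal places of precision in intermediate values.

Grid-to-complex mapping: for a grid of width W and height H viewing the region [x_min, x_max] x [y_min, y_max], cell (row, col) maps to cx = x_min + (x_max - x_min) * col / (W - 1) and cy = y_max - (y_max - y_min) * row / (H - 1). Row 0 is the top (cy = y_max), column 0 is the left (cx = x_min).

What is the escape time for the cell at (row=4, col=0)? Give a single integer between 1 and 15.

z_0 = 0 + 0i, c = -0.8700 + -0.3500i
Iter 1: z = -0.8700 + -0.3500i, |z|^2 = 0.8794
Iter 2: z = -0.2356 + 0.2590i, |z|^2 = 0.1226
Iter 3: z = -0.8816 + -0.4720i, |z|^2 = 1.0000
Iter 4: z = -0.3157 + 0.4823i, |z|^2 = 0.3322
Iter 5: z = -1.0030 + -0.6545i, |z|^2 = 1.4342
Iter 6: z = -0.2924 + 0.9628i, |z|^2 = 1.0125
Iter 7: z = -1.7115 + -0.9130i, |z|^2 = 3.7628
Iter 8: z = 1.2255 + 2.7753i, |z|^2 = 9.2041
Escaped at iteration 8

Answer: 8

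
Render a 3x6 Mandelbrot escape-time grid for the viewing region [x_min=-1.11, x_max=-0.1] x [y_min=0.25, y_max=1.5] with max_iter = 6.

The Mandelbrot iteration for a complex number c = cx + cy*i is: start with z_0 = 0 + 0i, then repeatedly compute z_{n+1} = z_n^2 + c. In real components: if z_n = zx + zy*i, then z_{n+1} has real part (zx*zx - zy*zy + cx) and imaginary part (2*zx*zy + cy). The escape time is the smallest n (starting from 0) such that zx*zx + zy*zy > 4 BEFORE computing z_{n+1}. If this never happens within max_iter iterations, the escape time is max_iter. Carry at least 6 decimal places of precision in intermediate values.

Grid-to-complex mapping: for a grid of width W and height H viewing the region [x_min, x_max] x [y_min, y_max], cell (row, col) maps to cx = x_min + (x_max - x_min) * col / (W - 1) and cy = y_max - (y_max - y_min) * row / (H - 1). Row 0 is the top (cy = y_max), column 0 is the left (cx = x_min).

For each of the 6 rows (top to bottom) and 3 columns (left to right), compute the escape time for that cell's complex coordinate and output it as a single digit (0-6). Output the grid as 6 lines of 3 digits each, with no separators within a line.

(row=0, col=0): c = -1.1100 + 1.5000i → escape time 2
(row=0, col=1): c = -0.6050 + 1.5000i → escape time 2
(row=0, col=2): c = -0.1000 + 1.5000i → escape time 2
(row=1, col=0): c = -1.1100 + 1.2500i → escape time 2
(row=1, col=1): c = -0.6050 + 1.2500i → escape time 3
(row=1, col=2): c = -0.1000 + 1.2500i → escape time 3
(row=2, col=0): c = -1.1100 + 1.0000i → escape time 3
(row=2, col=1): c = -0.6050 + 1.0000i → escape time 4
(row=2, col=2): c = -0.1000 + 1.0000i → escape time 6
(row=3, col=0): c = -1.1100 + 0.7500i → escape time 3
(row=3, col=1): c = -0.6050 + 0.7500i → escape time 5
(row=3, col=2): c = -0.1000 + 0.7500i → escape time 6
(row=4, col=0): c = -1.1100 + 0.5000i → escape time 5
(row=4, col=1): c = -0.6050 + 0.5000i → escape time 6
(row=4, col=2): c = -0.1000 + 0.5000i → escape time 6
(row=5, col=0): c = -1.1100 + 0.2500i → escape time 6
(row=5, col=1): c = -0.6050 + 0.2500i → escape time 6
(row=5, col=2): c = -0.1000 + 0.2500i → escape time 6

Answer: 222
233
346
356
566
666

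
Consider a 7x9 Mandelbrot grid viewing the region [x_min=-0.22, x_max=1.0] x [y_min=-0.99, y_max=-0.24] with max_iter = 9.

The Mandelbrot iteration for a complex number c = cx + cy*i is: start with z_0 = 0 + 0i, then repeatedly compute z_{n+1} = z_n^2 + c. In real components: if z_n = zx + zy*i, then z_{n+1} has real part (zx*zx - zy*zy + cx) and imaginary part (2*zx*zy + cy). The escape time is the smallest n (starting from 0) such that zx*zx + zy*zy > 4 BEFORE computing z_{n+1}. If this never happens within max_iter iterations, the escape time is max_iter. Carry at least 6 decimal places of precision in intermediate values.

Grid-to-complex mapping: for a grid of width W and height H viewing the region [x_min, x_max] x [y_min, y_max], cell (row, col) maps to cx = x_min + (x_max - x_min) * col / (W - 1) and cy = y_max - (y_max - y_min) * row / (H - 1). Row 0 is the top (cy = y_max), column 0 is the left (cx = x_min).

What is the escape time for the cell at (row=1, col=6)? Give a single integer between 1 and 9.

z_0 = 0 + 0i, c = 1.0000 + -0.3337i
Iter 1: z = 1.0000 + -0.3337i, |z|^2 = 1.1114
Iter 2: z = 1.8886 + -1.0012i, |z|^2 = 4.5694
Escaped at iteration 2

Answer: 2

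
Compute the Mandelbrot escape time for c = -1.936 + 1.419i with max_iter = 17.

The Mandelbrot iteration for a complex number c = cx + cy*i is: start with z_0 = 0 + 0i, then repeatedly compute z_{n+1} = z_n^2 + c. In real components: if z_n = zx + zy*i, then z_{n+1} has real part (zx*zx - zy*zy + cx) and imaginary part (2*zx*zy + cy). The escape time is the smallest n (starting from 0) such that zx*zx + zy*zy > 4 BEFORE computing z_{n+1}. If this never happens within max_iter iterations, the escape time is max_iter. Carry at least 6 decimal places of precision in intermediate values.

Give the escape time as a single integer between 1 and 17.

Answer: 1

Derivation:
z_0 = 0 + 0i, c = -1.9360 + 1.4190i
Iter 1: z = -1.9360 + 1.4190i, |z|^2 = 5.7617
Escaped at iteration 1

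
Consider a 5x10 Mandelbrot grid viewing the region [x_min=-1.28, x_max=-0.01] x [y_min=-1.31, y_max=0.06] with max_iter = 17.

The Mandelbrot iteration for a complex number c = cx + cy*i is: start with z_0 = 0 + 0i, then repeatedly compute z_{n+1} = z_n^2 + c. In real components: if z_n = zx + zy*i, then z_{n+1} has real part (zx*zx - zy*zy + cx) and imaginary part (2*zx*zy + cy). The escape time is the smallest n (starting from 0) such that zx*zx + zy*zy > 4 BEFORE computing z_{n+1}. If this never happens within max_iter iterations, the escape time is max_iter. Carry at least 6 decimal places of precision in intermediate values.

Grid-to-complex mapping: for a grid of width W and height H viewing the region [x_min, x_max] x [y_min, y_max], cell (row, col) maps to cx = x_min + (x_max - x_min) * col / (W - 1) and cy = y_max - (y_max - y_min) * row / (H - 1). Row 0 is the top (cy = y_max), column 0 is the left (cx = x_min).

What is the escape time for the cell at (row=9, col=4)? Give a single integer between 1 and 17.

z_0 = 0 + 0i, c = -0.0100 + -1.3100i
Iter 1: z = -0.0100 + -1.3100i, |z|^2 = 1.7162
Iter 2: z = -1.7260 + -1.2838i, |z|^2 = 4.6272
Escaped at iteration 2

Answer: 2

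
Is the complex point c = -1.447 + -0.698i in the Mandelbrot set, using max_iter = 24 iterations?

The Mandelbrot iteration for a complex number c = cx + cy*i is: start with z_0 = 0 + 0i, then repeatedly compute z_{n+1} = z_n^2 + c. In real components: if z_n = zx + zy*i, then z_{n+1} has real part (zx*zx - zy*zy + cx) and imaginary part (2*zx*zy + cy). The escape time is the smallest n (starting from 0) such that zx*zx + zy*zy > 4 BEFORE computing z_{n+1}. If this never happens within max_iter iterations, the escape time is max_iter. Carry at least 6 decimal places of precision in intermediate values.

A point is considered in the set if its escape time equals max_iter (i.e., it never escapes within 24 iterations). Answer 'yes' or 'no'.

Answer: no

Derivation:
z_0 = 0 + 0i, c = -1.4470 + -0.6980i
Iter 1: z = -1.4470 + -0.6980i, |z|^2 = 2.5810
Iter 2: z = 0.1596 + 1.3220i, |z|^2 = 1.7732
Iter 3: z = -3.1692 + -0.2760i, |z|^2 = 10.1203
Escaped at iteration 3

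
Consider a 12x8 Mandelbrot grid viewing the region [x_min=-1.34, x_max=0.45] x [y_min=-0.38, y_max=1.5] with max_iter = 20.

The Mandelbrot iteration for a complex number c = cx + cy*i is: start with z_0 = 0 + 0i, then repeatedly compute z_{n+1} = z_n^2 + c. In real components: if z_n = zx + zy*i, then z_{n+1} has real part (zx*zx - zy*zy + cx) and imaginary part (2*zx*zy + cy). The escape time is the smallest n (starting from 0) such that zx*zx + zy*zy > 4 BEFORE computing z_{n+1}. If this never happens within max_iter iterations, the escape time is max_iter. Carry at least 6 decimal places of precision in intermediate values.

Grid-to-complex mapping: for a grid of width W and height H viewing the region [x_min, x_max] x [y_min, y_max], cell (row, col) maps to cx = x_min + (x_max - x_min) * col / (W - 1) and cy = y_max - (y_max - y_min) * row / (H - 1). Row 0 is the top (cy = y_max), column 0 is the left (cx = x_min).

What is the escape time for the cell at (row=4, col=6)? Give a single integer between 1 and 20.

Answer: 20

Derivation:
z_0 = 0 + 0i, c = -0.3636 + 0.4257i
Iter 1: z = -0.3636 + 0.4257i, |z|^2 = 0.3135
Iter 2: z = -0.4126 + 0.1161i, |z|^2 = 0.1837
Iter 3: z = -0.2068 + 0.3299i, |z|^2 = 0.1516
Iter 4: z = -0.4297 + 0.2892i, |z|^2 = 0.2683
Iter 5: z = -0.2627 + 0.1772i, |z|^2 = 0.1004
Iter 6: z = -0.3260 + 0.3326i, |z|^2 = 0.2169
Iter 7: z = -0.3680 + 0.2088i, |z|^2 = 0.1790
Iter 8: z = -0.2718 + 0.2720i, |z|^2 = 0.1479
Iter 9: z = -0.3638 + 0.2778i, |z|^2 = 0.2095
Iter 10: z = -0.3085 + 0.2236i, |z|^2 = 0.1452
Iter 11: z = -0.3185 + 0.2878i, |z|^2 = 0.1842
Iter 12: z = -0.3450 + 0.2424i, |z|^2 = 0.1778
Iter 13: z = -0.3034 + 0.2584i, |z|^2 = 0.1588
Iter 14: z = -0.3384 + 0.2689i, |z|^2 = 0.1868
Iter 15: z = -0.3215 + 0.2437i, |z|^2 = 0.1627
Iter 16: z = -0.3197 + 0.2690i, |z|^2 = 0.1746
Iter 17: z = -0.3338 + 0.2537i, |z|^2 = 0.1758
Iter 18: z = -0.3166 + 0.2563i, |z|^2 = 0.1659
Iter 19: z = -0.3291 + 0.2634i, |z|^2 = 0.1777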